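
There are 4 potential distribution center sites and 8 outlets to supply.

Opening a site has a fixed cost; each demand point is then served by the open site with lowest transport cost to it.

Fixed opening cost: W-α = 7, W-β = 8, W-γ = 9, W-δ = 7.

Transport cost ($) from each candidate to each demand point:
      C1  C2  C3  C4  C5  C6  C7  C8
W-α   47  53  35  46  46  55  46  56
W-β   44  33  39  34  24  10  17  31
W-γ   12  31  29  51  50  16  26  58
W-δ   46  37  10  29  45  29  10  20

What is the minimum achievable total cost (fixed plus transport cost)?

170

Open {W-β, W-γ, W-δ}: assign each demand point to its cheapest open site.
  C1→W-γ 12, C2→W-γ 31, C3→W-δ 10, C4→W-δ 29, C5→W-β 24, C6→W-β 10, C7→W-δ 10, C8→W-δ 20
  transport cost 146, fixed 24 → total 170.
Compare {W-α, W-β, W-γ, W-δ}: transport cost 146 + fixed 31 = 177.
Compare {W-γ, W-δ}: transport cost 173 + fixed 16 = 189.
Compare {W-β, W-δ}: transport cost 180 + fixed 15 = 195.
All other subsets cost ≥ 177. Minimum total cost: 170.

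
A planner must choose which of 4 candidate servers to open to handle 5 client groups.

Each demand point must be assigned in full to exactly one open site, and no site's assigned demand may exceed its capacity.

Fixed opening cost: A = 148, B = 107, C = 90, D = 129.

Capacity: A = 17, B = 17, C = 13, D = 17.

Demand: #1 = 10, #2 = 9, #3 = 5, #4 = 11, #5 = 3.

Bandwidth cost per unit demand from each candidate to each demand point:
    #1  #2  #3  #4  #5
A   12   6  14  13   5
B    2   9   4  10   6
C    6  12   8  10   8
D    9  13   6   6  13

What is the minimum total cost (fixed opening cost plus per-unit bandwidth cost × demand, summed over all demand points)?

Open {A, B, D}; cheapest assignment that respects the capacities:
  A (cap 17, load 12): #2, #5 — cost 9×6 + 3×5 = 69
  B (cap 17, load 15): #1, #3 — cost 10×2 + 5×4 = 40
  D (cap 17, load 11): #4 — cost 11×6 = 66
  Shipping 175, fixed 384 → total 559.
  Any other capacity-feasible assignment to {A, B, D} ships for at least 175.
Compare {A, B, C}: its best feasible assignment gives total 564.
Compare {B, C, D}: its best feasible assignment gives total 564.
Every other set of open sites that can feasibly serve all demand totals ≥ 564 even under its best assignment. Minimum: 559.

559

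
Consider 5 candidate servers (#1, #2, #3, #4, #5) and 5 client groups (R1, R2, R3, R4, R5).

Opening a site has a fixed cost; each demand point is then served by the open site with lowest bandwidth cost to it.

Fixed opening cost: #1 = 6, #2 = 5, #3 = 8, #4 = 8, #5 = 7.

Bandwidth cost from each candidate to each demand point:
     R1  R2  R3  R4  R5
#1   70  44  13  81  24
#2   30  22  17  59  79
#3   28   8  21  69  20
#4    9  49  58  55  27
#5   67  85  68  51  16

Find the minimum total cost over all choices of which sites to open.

Open {#1, #3, #4, #5}: assign each demand point to its cheapest open site.
  R1→#4 9, R2→#3 8, R3→#1 13, R4→#5 51, R5→#5 16
  bandwidth cost 97, fixed 29 → total 126.
Compare {#1, #3, #4}: bandwidth cost 105 + fixed 22 = 127.
Compare {#3, #4, #5}: bandwidth cost 105 + fixed 23 = 128.
Compare {#3, #4}: bandwidth cost 113 + fixed 16 = 129.
All other subsets cost ≥ 127. Minimum total cost: 126.

126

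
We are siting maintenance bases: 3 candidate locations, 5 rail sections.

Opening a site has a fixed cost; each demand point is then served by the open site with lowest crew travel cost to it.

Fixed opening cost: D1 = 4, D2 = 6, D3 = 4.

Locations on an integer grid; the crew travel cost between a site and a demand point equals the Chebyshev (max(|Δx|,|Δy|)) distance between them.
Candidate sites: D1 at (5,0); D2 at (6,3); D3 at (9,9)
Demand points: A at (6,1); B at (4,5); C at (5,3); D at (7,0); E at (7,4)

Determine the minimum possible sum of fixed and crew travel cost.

Open {D2}: assign each demand point to its cheapest open site.
  A→D2 2, B→D2 2, C→D2 1, D→D2 3, E→D2 1
  crew travel cost 9, fixed 6 → total 15.
Compare {D1, D2}: crew travel cost 7 + fixed 10 = 17.
Compare {D1}: crew travel cost 15 + fixed 4 = 19.
Compare {D2, D3}: crew travel cost 9 + fixed 10 = 19.
All other subsets cost ≥ 17. Minimum total cost: 15.

15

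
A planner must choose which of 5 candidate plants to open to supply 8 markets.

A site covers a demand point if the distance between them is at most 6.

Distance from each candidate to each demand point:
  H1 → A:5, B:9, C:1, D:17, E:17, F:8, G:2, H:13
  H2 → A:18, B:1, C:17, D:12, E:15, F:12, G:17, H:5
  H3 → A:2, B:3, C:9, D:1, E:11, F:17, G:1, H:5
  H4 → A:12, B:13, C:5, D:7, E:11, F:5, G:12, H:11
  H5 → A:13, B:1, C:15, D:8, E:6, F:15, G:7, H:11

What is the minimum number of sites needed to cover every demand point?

3

Coverage sets (demand points within 6 of each site):
  H1: {A, C, G}
  H2: {B, H}
  H3: {A, B, D, G, H}
  H4: {C, F}
  H5: {B, E}
No 2 sites suffice: every size-2 union leaves at least one demand point uncovered.
But {H3, H4, H5} covers everything, so the minimum is 3.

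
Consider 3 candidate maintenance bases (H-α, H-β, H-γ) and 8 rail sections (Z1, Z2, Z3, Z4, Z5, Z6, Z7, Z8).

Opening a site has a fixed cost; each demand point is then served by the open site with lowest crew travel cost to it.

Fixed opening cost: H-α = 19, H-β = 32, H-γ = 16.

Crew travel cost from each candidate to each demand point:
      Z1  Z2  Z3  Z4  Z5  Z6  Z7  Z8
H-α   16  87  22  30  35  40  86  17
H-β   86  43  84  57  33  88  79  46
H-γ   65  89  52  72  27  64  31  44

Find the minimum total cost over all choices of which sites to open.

293

Open {H-α, H-β, H-γ}: assign each demand point to its cheapest open site.
  Z1→H-α 16, Z2→H-β 43, Z3→H-α 22, Z4→H-α 30, Z5→H-γ 27, Z6→H-α 40, Z7→H-γ 31, Z8→H-α 17
  crew travel cost 226, fixed 67 → total 293.
Compare {H-α, H-γ}: crew travel cost 270 + fixed 35 = 305.
Compare {H-α, H-β}: crew travel cost 280 + fixed 51 = 331.
Compare {H-α}: crew travel cost 333 + fixed 19 = 352.
All other subsets cost ≥ 305. Minimum total cost: 293.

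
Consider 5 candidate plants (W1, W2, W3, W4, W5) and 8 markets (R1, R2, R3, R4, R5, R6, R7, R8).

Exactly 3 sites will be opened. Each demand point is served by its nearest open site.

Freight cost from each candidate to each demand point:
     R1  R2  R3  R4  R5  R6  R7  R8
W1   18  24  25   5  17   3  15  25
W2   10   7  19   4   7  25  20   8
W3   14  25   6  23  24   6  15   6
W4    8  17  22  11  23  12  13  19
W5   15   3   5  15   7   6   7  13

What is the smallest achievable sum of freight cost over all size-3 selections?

47

Open {W1, W2, W5}.
  R1→W2 10, R2→W5 3, R3→W5 5, R4→W2 4, R5→W2 7, R6→W1 3, R7→W5 7, R8→W2 8  ⇒ total 47.
Compare {W2, W3, W5}: total 48.
Compare {W2, W4, W5}: total 48.
No size-3 selection does better; minimum is 47.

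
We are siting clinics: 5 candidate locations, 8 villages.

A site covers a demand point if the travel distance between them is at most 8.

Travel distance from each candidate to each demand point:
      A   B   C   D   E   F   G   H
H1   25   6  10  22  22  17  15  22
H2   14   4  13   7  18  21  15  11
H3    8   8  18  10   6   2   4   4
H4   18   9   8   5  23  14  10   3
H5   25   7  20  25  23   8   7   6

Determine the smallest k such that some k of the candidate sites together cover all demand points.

Coverage sets (demand points within 8 of each site):
  H1: {B}
  H2: {B, D}
  H3: {A, B, E, F, G, H}
  H4: {C, D, H}
  H5: {B, F, G, H}
No single site covers all 8 demand points.
But {H3, H4} covers everything, so the minimum is 2.

2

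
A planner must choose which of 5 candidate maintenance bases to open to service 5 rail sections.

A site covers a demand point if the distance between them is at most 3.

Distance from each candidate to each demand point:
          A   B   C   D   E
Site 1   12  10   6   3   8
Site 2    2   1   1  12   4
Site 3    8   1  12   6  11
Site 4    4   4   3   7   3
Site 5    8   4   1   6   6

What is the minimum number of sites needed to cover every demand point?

Coverage sets (demand points within 3 of each site):
  Site 1: {D}
  Site 2: {A, B, C}
  Site 3: {B}
  Site 4: {C, E}
  Site 5: {C}
No 2 sites suffice: every size-2 union leaves at least one demand point uncovered.
But {Site 1, Site 2, Site 4} covers everything, so the minimum is 3.

3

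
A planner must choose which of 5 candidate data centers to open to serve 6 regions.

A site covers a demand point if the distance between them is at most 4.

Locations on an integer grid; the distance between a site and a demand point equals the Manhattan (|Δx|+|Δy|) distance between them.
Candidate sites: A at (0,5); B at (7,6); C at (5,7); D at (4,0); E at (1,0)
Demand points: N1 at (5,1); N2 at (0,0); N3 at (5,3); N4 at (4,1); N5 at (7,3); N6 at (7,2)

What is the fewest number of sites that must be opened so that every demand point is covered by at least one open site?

Coverage sets (demand points within 4 of each site):
  A: {}
  B: {N5, N6}
  C: {N3}
  D: {N1, N2, N3, N4}
  E: {N2, N4}
No single site covers all 6 demand points.
But {B, D} covers everything, so the minimum is 2.

2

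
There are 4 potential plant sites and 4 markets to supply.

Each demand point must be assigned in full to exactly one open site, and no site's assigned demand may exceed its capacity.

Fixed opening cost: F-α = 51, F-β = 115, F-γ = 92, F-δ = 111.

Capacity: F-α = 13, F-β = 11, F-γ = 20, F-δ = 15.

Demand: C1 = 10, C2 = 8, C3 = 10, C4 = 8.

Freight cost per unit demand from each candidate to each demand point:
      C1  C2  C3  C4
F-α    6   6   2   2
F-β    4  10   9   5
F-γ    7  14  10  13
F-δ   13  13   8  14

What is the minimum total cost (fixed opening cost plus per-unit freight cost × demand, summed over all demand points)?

500

Open {F-α, F-β, F-γ}; cheapest assignment that respects the capacities:
  F-α (cap 13, load 10): C3 — cost 10×2 = 20
  F-β (cap 11, load 8): C4 — cost 8×5 = 40
  F-γ (cap 20, load 18): C1, C2 — cost 10×7 + 8×14 = 182
  Shipping 242, fixed 258 → total 500.
  Any other capacity-feasible assignment to {F-α, F-β, F-γ} ships for at least 242.
Compare {F-α, F-γ, F-δ}: its best feasible assignment gives total 532.
Compare {F-α, F-β, F-γ, F-δ}: its best feasible assignment gives total 603.
Every other set of open sites that can feasibly serve all demand totals ≥ 532 even under its best assignment. Minimum: 500.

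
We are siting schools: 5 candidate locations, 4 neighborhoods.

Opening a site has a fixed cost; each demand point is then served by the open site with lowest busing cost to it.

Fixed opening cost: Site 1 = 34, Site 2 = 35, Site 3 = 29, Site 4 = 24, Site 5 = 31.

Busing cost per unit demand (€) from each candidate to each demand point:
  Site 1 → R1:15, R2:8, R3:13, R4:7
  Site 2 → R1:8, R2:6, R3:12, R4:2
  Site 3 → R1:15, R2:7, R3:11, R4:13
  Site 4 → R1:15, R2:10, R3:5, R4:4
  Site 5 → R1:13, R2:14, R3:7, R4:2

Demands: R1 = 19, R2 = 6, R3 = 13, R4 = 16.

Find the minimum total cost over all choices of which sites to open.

344

Open {Site 2, Site 4}: assign each demand point to its cheapest open site.
  R1→Site 2 19×8=152, R2→Site 2 6×6=36, R3→Site 4 13×5=65, R4→Site 2 16×2=32
  busing cost 285, fixed 59 → total 344.
Compare {Site 2, Site 3, Site 4}: busing cost 285 + fixed 88 = 373.
Compare {Site 2, Site 4, Site 5}: busing cost 285 + fixed 90 = 375.
Compare {Site 2, Site 5}: busing cost 311 + fixed 66 = 377.
All other subsets cost ≥ 373. Minimum total cost: 344.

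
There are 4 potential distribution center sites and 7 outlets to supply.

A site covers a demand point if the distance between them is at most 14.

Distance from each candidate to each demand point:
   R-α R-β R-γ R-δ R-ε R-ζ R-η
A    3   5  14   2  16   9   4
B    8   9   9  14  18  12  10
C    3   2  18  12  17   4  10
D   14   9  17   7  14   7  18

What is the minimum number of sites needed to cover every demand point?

Coverage sets (demand points within 14 of each site):
  A: {R-α, R-β, R-γ, R-δ, R-ζ, R-η}
  B: {R-α, R-β, R-γ, R-δ, R-ζ, R-η}
  C: {R-α, R-β, R-δ, R-ζ, R-η}
  D: {R-α, R-β, R-δ, R-ε, R-ζ}
No single site covers all 7 demand points.
But {A, D} covers everything, so the minimum is 2.

2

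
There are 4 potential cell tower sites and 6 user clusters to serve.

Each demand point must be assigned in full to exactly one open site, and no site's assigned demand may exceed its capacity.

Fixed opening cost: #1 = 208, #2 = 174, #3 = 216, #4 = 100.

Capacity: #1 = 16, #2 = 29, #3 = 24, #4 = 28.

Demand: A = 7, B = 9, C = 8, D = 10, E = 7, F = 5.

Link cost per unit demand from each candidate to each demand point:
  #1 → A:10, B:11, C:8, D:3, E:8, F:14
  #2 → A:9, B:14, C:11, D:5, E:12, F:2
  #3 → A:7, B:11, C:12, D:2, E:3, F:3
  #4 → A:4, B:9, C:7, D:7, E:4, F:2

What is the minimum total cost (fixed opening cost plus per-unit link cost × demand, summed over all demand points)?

Open {#3, #4}; cheapest assignment that respects the capacities:
  #3 (cap 24, load 22): D, E, F — cost 10×2 + 7×3 + 5×3 = 56
  #4 (cap 28, load 24): A, B, C — cost 7×4 + 9×9 + 8×7 = 165
  Shipping 221, fixed 316 → total 537.
  Any other capacity-feasible assignment to {#3, #4} ships for at least 221.
Compare {#2, #4}: its best feasible assignment gives total 559.
Compare {#2, #3}: its best feasible assignment gives total 704.
Every other set of open sites that can feasibly serve all demand totals ≥ 559 even under its best assignment. Minimum: 537.

537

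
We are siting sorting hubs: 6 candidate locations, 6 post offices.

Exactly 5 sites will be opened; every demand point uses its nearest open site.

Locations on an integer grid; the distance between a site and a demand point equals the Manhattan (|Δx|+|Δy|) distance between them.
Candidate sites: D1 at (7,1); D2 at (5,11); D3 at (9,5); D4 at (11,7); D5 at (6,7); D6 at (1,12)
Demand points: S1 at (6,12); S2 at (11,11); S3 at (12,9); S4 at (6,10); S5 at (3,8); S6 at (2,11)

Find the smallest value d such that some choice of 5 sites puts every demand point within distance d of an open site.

4

Open {D1, D2, D3, D4, D5}.
  Farthest demand point is S2 at distance 4 (to D4); all others are ≤ 4.
With {D1, D2, D4, D5, D6} the worst case is 4.
With {D2, D3, D4, D5, D6} the worst case is 4.
No size-5 selection achieves below 4.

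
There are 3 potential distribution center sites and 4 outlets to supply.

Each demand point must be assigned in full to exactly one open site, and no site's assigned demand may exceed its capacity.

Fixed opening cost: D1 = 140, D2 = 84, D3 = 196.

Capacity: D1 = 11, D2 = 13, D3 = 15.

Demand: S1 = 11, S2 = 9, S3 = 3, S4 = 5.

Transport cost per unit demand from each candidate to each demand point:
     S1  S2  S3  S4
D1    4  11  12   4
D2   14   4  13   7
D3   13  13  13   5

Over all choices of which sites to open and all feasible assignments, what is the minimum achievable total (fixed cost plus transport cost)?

564

Open {D1, D2, D3}; cheapest assignment that respects the capacities:
  D1 (cap 11, load 11): S1 — cost 11×4 = 44
  D2 (cap 13, load 12): S2, S3 — cost 9×4 + 3×13 = 75
  D3 (cap 15, load 5): S4 — cost 5×5 = 25
  Shipping 144, fixed 420 → total 564.
  Any other capacity-feasible assignment to {D1, D2, D3} ships for at least 144.
Total demand is 28; every other set of sites either has combined capacity below 28 or cannot fit the demands without splitting one across sites, so {D1, D2, D3} is the only feasible choice of open sites. Minimum: 564.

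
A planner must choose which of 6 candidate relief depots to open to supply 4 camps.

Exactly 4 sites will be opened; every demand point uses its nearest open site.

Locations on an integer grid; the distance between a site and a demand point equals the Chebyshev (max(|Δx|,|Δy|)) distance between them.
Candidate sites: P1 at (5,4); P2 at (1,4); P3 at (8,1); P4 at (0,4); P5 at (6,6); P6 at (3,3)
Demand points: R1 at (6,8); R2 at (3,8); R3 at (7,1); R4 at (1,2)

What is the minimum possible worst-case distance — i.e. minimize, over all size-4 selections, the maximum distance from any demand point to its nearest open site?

Open {P1, P2, P3, P5}.
  Farthest demand point is R2 at distance 3 (to P5); all others are ≤ 3.
With {P1, P2, P4, P5} the worst case is 3.
With {P1, P2, P5, P6} the worst case is 3.
No size-4 selection achieves below 3.

3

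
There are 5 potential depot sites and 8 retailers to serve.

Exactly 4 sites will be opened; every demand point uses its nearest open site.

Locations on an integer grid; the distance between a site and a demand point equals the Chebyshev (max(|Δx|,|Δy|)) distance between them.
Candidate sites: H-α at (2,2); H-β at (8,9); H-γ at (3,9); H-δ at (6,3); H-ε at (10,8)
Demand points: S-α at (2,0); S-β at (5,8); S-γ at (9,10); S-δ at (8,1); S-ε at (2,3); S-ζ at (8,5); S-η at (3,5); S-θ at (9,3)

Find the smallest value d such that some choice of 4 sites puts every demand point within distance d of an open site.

Open {H-α, H-β, H-γ, H-δ}.
  Farthest demand point is S-η at distance 3 (to H-α); all others are ≤ 3.
With {H-α, H-β, H-δ, H-ε} the worst case is 3.
With {H-α, H-γ, H-δ, H-ε} the worst case is 3.
No size-4 selection achieves below 3.

3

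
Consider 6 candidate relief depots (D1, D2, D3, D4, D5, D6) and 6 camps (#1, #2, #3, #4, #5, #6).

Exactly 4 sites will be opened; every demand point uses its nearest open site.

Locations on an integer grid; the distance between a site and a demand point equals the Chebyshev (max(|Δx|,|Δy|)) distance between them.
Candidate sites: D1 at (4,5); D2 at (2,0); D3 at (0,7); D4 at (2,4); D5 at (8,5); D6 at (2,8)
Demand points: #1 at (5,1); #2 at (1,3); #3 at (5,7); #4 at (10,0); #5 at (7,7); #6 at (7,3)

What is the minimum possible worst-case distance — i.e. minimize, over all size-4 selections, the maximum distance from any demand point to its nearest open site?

5

Open {D1, D2, D3, D5}.
  Farthest demand point is #4 at distance 5 (to D5); all others are ≤ 5.
With {D1, D2, D4, D5} the worst case is 5.
With {D1, D2, D5, D6} the worst case is 5.
No size-4 selection achieves below 5.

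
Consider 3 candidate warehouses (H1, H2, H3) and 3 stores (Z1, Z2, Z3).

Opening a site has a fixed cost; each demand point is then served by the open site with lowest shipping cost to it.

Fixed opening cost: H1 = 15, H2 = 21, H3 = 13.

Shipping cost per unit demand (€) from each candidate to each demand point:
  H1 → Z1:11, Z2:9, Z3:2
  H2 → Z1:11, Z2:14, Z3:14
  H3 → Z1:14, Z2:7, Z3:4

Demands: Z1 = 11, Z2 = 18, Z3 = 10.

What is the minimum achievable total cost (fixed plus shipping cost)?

Open {H1, H3}: assign each demand point to its cheapest open site.
  Z1→H1 11×11=121, Z2→H3 18×7=126, Z3→H1 10×2=20
  shipping cost 267, fixed 28 → total 295.
Compare {H1, H2, H3}: shipping cost 267 + fixed 49 = 316.
Compare {H1}: shipping cost 303 + fixed 15 = 318.
Compare {H2, H3}: shipping cost 287 + fixed 34 = 321.
All other subsets cost ≥ 316. Minimum total cost: 295.

295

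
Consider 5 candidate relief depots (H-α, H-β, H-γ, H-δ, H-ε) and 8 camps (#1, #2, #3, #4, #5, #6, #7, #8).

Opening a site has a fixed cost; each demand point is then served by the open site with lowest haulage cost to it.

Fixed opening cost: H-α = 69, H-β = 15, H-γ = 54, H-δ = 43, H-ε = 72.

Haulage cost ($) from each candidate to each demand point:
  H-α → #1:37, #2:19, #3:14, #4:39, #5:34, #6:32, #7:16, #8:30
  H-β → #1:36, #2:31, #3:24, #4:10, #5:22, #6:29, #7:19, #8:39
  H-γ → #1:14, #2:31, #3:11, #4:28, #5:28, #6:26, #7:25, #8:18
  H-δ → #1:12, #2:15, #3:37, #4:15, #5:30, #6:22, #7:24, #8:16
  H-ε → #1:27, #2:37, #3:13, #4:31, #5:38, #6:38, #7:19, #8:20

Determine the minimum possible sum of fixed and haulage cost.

198

Open {H-β, H-δ}: assign each demand point to its cheapest open site.
  #1→H-δ 12, #2→H-δ 15, #3→H-β 24, #4→H-β 10, #5→H-β 22, #6→H-δ 22, #7→H-β 19, #8→H-δ 16
  haulage cost 140, fixed 58 → total 198.
Compare {H-δ}: haulage cost 171 + fixed 43 = 214.
Compare {H-β, H-γ}: haulage cost 151 + fixed 69 = 220.
Compare {H-β}: haulage cost 210 + fixed 15 = 225.
All other subsets cost ≥ 214. Minimum total cost: 198.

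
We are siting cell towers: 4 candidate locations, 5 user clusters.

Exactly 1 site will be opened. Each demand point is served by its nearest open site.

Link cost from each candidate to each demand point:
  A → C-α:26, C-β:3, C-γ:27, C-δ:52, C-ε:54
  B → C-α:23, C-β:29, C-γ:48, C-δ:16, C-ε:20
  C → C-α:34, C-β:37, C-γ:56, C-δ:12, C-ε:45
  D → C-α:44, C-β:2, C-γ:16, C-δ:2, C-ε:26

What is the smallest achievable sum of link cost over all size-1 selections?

90

Open {D}.
  C-α→D 44, C-β→D 2, C-γ→D 16, C-δ→D 2, C-ε→D 26  ⇒ total 90.
Compare {B}: total 136.
Compare {A}: total 162.
No size-1 selection does better; minimum is 90.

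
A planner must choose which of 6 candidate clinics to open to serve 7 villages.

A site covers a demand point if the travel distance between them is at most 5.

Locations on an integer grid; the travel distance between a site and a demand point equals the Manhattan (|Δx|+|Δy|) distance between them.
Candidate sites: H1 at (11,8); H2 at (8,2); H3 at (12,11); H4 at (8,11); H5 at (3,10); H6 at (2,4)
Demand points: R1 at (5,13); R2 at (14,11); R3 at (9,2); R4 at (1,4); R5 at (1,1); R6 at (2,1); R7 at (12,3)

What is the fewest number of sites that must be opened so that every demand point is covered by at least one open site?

4

Coverage sets (demand points within 5 of each site):
  H1: {}
  H2: {R3, R7}
  H3: {R2}
  H4: {R1}
  H5: {R1}
  H6: {R4, R5, R6}
No 3 sites suffice: every size-3 union leaves at least one demand point uncovered.
But {H2, H3, H4, H6} covers everything, so the minimum is 4.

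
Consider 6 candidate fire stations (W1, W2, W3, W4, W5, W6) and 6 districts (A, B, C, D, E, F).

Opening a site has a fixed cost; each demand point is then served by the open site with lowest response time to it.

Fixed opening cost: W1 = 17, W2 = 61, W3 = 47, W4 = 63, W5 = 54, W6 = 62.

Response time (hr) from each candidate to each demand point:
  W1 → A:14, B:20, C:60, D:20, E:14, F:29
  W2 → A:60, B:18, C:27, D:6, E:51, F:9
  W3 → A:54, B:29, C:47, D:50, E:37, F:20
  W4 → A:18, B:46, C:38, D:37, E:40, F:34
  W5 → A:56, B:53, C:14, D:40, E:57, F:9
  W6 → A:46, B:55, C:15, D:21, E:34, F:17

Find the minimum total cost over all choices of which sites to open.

162

Open {W1, W5}: assign each demand point to its cheapest open site.
  A→W1 14, B→W1 20, C→W5 14, D→W1 20, E→W1 14, F→W5 9
  response time 91, fixed 71 → total 162.
Compare {W1, W2}: response time 88 + fixed 78 = 166.
Compare {W1}: response time 157 + fixed 17 = 174.
Compare {W1, W6}: response time 100 + fixed 79 = 179.
All other subsets cost ≥ 166. Minimum total cost: 162.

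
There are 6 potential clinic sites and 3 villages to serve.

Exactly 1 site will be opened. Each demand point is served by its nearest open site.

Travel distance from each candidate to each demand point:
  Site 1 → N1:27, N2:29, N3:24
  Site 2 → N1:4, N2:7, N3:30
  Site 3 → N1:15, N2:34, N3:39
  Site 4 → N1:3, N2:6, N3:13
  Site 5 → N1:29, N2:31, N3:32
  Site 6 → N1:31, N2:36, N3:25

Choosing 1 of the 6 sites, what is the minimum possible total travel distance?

22

Open {Site 4}.
  N1→Site 4 3, N2→Site 4 6, N3→Site 4 13  ⇒ total 22.
Compare {Site 2}: total 41.
Compare {Site 1}: total 80.
No size-1 selection does better; minimum is 22.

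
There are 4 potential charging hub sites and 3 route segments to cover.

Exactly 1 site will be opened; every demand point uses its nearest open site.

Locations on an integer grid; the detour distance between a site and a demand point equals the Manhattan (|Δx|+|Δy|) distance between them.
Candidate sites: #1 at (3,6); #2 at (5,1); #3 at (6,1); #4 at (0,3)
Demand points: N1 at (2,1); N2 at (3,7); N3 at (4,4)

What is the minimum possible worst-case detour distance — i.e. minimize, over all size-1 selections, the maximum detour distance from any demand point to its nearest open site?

6

Open {#1}.
  Farthest demand point is N1 at detour distance 6 (to #1); all others are ≤ 6.
With {#4} the worst case is 7.
With {#2} the worst case is 8.
No size-1 selection achieves below 6.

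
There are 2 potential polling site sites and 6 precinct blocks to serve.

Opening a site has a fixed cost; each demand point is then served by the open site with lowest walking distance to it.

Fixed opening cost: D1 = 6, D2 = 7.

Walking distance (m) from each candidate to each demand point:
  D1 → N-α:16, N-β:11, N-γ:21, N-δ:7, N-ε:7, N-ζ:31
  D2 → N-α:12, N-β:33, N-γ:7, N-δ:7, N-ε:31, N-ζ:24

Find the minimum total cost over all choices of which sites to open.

81

Open {D1, D2}: assign each demand point to its cheapest open site.
  N-α→D2 12, N-β→D1 11, N-γ→D2 7, N-δ→D1 7, N-ε→D1 7, N-ζ→D2 24
  walking distance 68, fixed 13 → total 81.
Compare {D1}: walking distance 93 + fixed 6 = 99.
Compare {D2}: walking distance 114 + fixed 7 = 121.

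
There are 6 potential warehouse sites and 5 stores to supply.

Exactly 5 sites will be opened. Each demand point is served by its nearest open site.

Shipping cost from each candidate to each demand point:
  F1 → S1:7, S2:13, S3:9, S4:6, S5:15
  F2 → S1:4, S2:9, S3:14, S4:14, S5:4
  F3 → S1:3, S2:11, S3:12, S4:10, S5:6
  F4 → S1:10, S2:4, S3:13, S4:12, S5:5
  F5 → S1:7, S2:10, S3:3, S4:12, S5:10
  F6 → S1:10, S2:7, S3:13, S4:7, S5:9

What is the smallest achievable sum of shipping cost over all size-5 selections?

20

Open {F1, F2, F3, F4, F5}.
  S1→F3 3, S2→F4 4, S3→F5 3, S4→F1 6, S5→F2 4  ⇒ total 20.
Compare {F1, F2, F4, F5, F6}: total 21.
Compare {F1, F3, F4, F5, F6}: total 21.
No size-5 selection does better; minimum is 20.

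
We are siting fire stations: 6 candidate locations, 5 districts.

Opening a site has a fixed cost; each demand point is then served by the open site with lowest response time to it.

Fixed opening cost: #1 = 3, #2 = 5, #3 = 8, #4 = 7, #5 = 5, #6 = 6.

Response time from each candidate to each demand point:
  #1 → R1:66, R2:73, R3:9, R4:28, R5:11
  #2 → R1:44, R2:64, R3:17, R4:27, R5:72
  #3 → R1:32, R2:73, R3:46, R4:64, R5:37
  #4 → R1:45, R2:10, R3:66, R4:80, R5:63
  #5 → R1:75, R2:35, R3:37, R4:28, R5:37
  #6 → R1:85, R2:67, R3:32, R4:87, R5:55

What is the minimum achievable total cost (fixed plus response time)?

Open {#1, #3, #4}: assign each demand point to its cheapest open site.
  R1→#3 32, R2→#4 10, R3→#1 9, R4→#1 28, R5→#1 11
  response time 90, fixed 18 → total 108.
Compare {#1, #2, #3, #4}: response time 89 + fixed 23 = 112.
Compare {#1, #4}: response time 103 + fixed 10 = 113.
Compare {#1, #3, #4, #5}: response time 90 + fixed 23 = 113.
All other subsets cost ≥ 112. Minimum total cost: 108.

108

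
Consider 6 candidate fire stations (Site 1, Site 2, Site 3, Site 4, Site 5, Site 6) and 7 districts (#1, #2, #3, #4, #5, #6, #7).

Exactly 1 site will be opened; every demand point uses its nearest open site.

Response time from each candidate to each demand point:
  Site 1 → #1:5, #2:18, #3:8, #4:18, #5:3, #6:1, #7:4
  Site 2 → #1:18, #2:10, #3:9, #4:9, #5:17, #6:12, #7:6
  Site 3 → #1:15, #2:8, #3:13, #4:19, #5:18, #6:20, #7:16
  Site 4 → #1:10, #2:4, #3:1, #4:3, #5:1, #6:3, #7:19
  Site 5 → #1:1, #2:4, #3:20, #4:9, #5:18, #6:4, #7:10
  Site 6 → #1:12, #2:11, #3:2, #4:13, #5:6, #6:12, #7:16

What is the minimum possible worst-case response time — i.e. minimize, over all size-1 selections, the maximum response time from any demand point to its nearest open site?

Open {Site 6}.
  Farthest demand point is #7 at response time 16 (to Site 6); all others are ≤ 16.
With {Site 1} the worst case is 18.
With {Site 2} the worst case is 18.
No size-1 selection achieves below 16.

16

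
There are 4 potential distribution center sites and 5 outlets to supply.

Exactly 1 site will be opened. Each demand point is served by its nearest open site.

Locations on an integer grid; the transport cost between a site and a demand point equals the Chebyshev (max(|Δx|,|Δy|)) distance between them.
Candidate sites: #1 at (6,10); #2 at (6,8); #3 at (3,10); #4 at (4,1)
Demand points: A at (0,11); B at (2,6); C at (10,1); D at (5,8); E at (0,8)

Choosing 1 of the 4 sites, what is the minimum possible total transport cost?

21

Open {#3}.
  A→#3 3, B→#3 4, C→#3 9, D→#3 2, E→#3 3  ⇒ total 21.
Compare {#2}: total 24.
Compare {#1}: total 27.
No size-1 selection does better; minimum is 21.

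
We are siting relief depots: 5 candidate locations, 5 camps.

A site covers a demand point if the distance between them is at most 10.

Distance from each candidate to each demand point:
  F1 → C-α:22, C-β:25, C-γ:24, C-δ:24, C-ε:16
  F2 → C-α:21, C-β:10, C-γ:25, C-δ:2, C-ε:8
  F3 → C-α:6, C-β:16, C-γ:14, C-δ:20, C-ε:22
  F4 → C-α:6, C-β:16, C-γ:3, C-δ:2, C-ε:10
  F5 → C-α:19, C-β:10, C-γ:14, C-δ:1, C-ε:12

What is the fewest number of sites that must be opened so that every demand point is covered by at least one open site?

Coverage sets (demand points within 10 of each site):
  F1: {}
  F2: {C-β, C-δ, C-ε}
  F3: {C-α}
  F4: {C-α, C-γ, C-δ, C-ε}
  F5: {C-β, C-δ}
No single site covers all 5 demand points.
But {F2, F4} covers everything, so the minimum is 2.

2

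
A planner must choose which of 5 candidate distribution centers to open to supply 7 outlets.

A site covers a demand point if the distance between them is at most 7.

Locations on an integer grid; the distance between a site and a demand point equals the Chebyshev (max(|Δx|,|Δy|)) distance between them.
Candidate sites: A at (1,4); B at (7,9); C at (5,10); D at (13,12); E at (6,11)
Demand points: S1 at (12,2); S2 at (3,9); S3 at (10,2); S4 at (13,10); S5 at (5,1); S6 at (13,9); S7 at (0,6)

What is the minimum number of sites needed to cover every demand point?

Coverage sets (demand points within 7 of each site):
  A: {S2, S5, S7}
  B: {S1, S2, S3, S4, S6, S7}
  C: {S2, S7}
  D: {S4, S6}
  E: {S2, S4, S6, S7}
No single site covers all 7 demand points.
But {A, B} covers everything, so the minimum is 2.

2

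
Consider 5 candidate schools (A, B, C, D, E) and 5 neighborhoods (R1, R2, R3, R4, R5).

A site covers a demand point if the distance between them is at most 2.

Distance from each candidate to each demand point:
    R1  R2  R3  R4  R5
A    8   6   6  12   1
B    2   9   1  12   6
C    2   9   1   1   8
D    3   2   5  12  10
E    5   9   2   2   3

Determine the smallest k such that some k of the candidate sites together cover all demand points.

Coverage sets (demand points within 2 of each site):
  A: {R5}
  B: {R1, R3}
  C: {R1, R3, R4}
  D: {R2}
  E: {R3, R4}
No 2 sites suffice: every size-2 union leaves at least one demand point uncovered.
But {A, C, D} covers everything, so the minimum is 3.

3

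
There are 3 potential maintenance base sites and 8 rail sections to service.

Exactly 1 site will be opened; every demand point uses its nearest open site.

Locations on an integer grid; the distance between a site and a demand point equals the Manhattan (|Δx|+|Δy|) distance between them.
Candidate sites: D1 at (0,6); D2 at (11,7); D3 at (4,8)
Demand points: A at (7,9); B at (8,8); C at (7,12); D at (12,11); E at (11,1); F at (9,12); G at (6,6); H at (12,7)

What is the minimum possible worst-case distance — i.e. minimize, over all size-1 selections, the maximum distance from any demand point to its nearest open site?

9

Open {D2}.
  Farthest demand point is C at distance 9 (to D2); all others are ≤ 9.
With {D3} the worst case is 14.
With {D1} the worst case is 17.
No size-1 selection achieves below 9.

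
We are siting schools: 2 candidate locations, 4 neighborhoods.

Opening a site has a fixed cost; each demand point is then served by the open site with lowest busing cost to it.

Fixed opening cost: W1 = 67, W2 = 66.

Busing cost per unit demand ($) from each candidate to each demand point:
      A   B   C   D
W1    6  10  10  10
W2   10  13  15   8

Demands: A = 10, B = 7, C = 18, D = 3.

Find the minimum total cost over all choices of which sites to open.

Open {W1}: assign each demand point to its cheapest open site.
  A→W1 10×6=60, B→W1 7×10=70, C→W1 18×10=180, D→W1 3×10=30
  busing cost 340, fixed 67 → total 407.
Compare {W1, W2}: busing cost 334 + fixed 133 = 467.
Compare {W2}: busing cost 485 + fixed 66 = 551.

407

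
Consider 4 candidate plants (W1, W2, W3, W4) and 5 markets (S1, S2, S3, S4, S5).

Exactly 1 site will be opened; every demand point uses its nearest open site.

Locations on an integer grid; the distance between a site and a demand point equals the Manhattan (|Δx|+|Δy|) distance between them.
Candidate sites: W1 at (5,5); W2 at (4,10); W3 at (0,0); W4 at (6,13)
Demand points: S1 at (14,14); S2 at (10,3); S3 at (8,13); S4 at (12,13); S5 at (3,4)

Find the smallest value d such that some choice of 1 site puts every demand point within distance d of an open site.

Open {W2}.
  Farthest demand point is S1 at distance 14 (to W2); all others are ≤ 14.
With {W4} the worst case is 14.
With {W1} the worst case is 18.
No size-1 selection achieves below 14.

14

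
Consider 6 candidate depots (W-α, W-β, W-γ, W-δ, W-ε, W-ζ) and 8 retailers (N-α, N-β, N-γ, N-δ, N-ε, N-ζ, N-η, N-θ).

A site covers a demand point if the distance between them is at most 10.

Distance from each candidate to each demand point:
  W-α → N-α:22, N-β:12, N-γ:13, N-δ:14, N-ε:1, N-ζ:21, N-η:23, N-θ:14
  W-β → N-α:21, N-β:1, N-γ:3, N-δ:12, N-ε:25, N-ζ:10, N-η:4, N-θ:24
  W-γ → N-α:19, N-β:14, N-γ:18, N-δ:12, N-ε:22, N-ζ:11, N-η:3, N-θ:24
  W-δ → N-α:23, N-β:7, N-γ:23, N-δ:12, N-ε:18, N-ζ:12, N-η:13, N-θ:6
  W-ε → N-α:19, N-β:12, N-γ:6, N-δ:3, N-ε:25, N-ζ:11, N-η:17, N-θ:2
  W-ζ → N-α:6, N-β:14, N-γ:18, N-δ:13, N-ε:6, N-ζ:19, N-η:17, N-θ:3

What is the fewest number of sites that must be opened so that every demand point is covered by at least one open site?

3

Coverage sets (demand points within 10 of each site):
  W-α: {N-ε}
  W-β: {N-β, N-γ, N-ζ, N-η}
  W-γ: {N-η}
  W-δ: {N-β, N-θ}
  W-ε: {N-γ, N-δ, N-θ}
  W-ζ: {N-α, N-ε, N-θ}
No 2 sites suffice: every size-2 union leaves at least one demand point uncovered.
But {W-β, W-ε, W-ζ} covers everything, so the minimum is 3.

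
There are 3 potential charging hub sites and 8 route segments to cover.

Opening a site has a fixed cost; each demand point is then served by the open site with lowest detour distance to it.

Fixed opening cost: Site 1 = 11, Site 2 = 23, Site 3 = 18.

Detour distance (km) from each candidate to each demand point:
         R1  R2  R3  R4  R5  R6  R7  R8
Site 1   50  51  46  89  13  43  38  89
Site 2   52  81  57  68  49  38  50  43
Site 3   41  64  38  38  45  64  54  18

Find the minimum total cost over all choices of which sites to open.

309

Open {Site 1, Site 3}: assign each demand point to its cheapest open site.
  R1→Site 3 41, R2→Site 1 51, R3→Site 3 38, R4→Site 3 38, R5→Site 1 13, R6→Site 1 43, R7→Site 1 38, R8→Site 3 18
  detour distance 280, fixed 29 → total 309.
Compare {Site 1, Site 2, Site 3}: detour distance 275 + fixed 52 = 327.
Compare {Site 2, Site 3}: detour distance 332 + fixed 41 = 373.
Compare {Site 3}: detour distance 362 + fixed 18 = 380.
All other subsets cost ≥ 327. Minimum total cost: 309.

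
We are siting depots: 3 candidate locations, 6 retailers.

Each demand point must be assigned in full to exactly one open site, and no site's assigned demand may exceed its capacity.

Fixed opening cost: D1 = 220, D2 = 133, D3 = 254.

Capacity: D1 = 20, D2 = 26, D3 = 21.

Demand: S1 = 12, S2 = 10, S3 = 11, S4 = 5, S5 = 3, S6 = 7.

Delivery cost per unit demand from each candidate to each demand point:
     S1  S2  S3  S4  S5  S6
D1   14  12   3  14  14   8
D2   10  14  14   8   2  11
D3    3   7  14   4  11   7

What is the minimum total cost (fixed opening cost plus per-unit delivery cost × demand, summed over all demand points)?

Open {D1, D2, D3}; cheapest assignment that respects the capacities:
  D1 (cap 20, load 18): S3, S6 — cost 11×3 + 7×8 = 89
  D2 (cap 26, load 13): S2, S5 — cost 10×14 + 3×2 = 146
  D3 (cap 21, load 17): S1, S4 — cost 12×3 + 5×4 = 56
  Shipping 291, fixed 607 → total 898.
  Any other capacity-feasible assignment to {D1, D2, D3} ships for at least 291.
Total demand is 48 and no other set of sites has combined capacity ≥ 48, so {D1, D2, D3} is the only feasible choice of open sites. Minimum: 898.

898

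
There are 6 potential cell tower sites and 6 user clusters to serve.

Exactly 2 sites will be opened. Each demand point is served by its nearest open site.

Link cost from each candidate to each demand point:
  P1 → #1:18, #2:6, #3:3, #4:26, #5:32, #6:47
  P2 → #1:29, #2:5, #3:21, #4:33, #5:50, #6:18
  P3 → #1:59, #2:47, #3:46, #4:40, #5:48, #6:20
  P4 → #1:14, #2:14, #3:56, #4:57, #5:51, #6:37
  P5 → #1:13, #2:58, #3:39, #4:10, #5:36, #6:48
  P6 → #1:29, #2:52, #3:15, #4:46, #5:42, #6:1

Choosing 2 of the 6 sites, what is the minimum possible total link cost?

Open {P1, P6}.
  #1→P1 18, #2→P1 6, #3→P1 3, #4→P1 26, #5→P1 32, #6→P6 1  ⇒ total 86.
Compare {P1, P2}: total 102.
Compare {P2, P5}: total 103.
No size-2 selection does better; minimum is 86.

86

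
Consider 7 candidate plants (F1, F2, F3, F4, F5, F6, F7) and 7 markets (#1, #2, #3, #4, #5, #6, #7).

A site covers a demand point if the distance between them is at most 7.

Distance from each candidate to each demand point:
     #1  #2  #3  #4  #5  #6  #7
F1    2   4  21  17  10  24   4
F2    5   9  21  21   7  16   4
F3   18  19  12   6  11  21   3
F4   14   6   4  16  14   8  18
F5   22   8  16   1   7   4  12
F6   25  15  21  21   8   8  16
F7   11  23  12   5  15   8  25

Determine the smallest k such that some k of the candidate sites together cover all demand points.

Coverage sets (demand points within 7 of each site):
  F1: {#1, #2, #7}
  F2: {#1, #5, #7}
  F3: {#4, #7}
  F4: {#2, #3}
  F5: {#4, #5, #6}
  F6: {}
  F7: {#4}
No 2 sites suffice: every size-2 union leaves at least one demand point uncovered.
But {F1, F4, F5} covers everything, so the minimum is 3.

3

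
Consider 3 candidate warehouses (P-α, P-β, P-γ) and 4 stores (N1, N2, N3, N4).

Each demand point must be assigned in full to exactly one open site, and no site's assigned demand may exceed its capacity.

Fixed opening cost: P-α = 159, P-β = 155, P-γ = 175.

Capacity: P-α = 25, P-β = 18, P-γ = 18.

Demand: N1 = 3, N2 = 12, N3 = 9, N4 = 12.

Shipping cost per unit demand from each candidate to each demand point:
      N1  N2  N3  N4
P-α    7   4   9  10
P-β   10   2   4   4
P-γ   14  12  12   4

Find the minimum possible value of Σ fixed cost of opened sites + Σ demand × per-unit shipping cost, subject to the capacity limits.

512

Open {P-α, P-β}; cheapest assignment that respects the capacities:
  P-α (cap 25, load 24): N1, N2, N3 — cost 3×7 + 12×4 + 9×9 = 150
  P-β (cap 18, load 12): N4 — cost 12×4 = 48
  Shipping 198, fixed 314 → total 512.
  Any other capacity-feasible assignment to {P-α, P-β} ships for at least 198.
Compare {P-α, P-γ}: its best feasible assignment gives total 532.
Compare {P-α, P-β, P-γ}: its best feasible assignment gives total 642.
Every other set of open sites that can feasibly serve all demand totals ≥ 532 even under its best assignment. Minimum: 512.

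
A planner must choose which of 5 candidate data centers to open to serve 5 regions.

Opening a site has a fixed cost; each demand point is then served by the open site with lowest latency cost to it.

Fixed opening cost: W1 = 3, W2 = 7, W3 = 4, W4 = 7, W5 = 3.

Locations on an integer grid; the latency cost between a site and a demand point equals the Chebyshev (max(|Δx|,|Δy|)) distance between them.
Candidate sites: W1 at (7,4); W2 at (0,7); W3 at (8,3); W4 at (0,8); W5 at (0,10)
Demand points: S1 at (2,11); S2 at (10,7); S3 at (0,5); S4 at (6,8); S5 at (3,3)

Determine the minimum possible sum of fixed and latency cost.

24

Open {W1, W5}: assign each demand point to its cheapest open site.
  S1→W5 2, S2→W1 3, S3→W5 5, S4→W1 4, S5→W1 4
  latency cost 18, fixed 6 → total 24.
Compare {W1, W2}: latency cost 17 + fixed 10 = 27.
Compare {W1, W4}: latency cost 17 + fixed 10 = 27.
Compare {W1}: latency cost 25 + fixed 3 = 28.
All other subsets cost ≥ 27. Minimum total cost: 24.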